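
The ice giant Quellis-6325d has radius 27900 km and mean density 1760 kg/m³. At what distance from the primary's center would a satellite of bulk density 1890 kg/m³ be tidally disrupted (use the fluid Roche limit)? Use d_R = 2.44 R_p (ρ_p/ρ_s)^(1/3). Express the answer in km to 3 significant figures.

66500 km

d_R = 2.44 × 27900 km × (1760/1890)^(1/3)
    = 66500 km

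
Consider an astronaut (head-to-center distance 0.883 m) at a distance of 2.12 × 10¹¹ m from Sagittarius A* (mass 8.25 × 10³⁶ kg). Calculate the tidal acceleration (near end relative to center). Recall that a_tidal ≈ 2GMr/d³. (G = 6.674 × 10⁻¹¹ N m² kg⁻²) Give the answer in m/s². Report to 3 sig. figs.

1.02 × 10⁻⁷ m/s²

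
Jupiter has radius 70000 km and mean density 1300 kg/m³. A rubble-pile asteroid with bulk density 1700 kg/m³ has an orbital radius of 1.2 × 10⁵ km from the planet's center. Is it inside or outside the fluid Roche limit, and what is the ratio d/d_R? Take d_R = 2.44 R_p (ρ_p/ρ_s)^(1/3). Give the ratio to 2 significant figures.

inside; d/d_R ≈ 0.77

d_R = 2.44 × (70000 km) × (1300/1700)^(1/3) = 1.562 × 10⁵ km
d/d_R = (1.2 × 10⁵) / (1.562 × 10⁵) = 0.77
Since d/d_R < 1, the body is inside the Roche limit.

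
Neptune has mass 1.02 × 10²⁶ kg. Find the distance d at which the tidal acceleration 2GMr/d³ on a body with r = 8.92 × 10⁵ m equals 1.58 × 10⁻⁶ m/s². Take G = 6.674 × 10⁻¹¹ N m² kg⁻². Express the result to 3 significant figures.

1.97 × 10⁹ m

2GMr/d³ = a_tidal  ⇒  d = (2GMr / a_tidal)^(1/3)
d = (2 × 6.674×10⁻¹¹ × (1.02 × 10²⁶) × (8.92 × 10⁵) / (1.58 × 10⁻⁶))^(1/3)
  = 1.97 × 10⁹ m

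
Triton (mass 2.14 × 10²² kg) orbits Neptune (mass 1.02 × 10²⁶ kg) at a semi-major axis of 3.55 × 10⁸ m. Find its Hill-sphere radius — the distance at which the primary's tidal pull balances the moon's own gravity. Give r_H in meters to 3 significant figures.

r_H ≈ a (m/3M)^(1/3)
    = (3.55 × 10⁸) × (2.14 × 10²² / (3 × 1.02 × 10²⁶))^(1/3)
    = 1.46 × 10⁷ m

1.46 × 10⁷ m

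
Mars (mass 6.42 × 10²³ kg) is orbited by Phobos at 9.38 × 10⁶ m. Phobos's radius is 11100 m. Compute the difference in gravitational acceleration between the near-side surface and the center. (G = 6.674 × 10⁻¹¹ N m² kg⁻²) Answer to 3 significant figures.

Δa = 2GMr/d³
   = 2 × (6.674 × 10⁻¹¹) × (6.42 × 10²³) × (11100) / (9.38 × 10⁶)³
   = 1.15 × 10⁻³ m/s²

1.15 × 10⁻³ m/s²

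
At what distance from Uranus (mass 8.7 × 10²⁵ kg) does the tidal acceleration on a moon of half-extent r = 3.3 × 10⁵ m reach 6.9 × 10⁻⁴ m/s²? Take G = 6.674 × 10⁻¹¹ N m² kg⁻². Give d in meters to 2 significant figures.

2GMr/d³ = a_tidal  ⇒  d = (2GMr / a_tidal)^(1/3)
d = (2 × 6.674×10⁻¹¹ × (8.7 × 10²⁵) × (3.3 × 10⁵) / (6.9 × 10⁻⁴))^(1/3)
  = 1.8 × 10⁸ m

1.8 × 10⁸ m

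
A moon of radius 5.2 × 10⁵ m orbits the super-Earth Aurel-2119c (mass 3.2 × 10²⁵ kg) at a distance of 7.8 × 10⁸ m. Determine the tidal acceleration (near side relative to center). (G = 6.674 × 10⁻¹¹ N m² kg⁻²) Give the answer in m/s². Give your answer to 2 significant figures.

4.7 × 10⁻⁶ m/s²

a_tidal = 2GMr/d³
        = 2 × (6.674 × 10⁻¹¹) × (3.2 × 10²⁵) × (5.2 × 10⁵) / (7.8 × 10⁸)³
        = 4.7 × 10⁻⁶ m/s²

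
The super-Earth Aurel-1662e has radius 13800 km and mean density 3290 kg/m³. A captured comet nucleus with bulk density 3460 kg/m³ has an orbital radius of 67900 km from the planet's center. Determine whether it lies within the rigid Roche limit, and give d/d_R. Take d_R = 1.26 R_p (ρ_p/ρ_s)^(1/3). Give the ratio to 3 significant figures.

d_R = 1.26 × (13800 km) × (3290/3460)^(1/3) = 17100 km
d/d_R = (67900) / (17100) = 3.97
Since d/d_R > 1, the body is outside the Roche limit.

outside; d/d_R ≈ 3.97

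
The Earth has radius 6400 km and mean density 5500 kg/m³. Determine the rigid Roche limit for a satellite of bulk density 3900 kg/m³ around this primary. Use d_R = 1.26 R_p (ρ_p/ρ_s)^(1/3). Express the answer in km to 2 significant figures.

9000 km

d_R = 1.26 × 6400 km × (5500/3900)^(1/3)
    = 9000 km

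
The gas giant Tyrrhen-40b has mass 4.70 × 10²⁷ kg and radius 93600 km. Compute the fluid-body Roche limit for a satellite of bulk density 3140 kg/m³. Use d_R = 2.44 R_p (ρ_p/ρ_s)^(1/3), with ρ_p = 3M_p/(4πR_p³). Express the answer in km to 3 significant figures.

ρ_p = 3M_p/(4πR_p³) = 3 × (4.70 × 10²⁷) / (4π × (9.36 × 10⁷ m)³) = 1370 kg/m³
d_R = 2.44 × 93600 km × (1370/3140)^(1/3)
    = 1.73 × 10⁵ km

1.73 × 10⁵ km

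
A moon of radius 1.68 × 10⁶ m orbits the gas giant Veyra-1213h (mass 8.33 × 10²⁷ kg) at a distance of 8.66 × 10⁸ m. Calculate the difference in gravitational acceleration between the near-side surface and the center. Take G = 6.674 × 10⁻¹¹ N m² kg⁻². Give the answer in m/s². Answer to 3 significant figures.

2.88 × 10⁻³ m/s²

a_tidal = 2GMr/d³
        = 2 × (6.674 × 10⁻¹¹) × (8.33 × 10²⁷) × (1.68 × 10⁶) / (8.66 × 10⁸)³
        = 2.88 × 10⁻³ m/s²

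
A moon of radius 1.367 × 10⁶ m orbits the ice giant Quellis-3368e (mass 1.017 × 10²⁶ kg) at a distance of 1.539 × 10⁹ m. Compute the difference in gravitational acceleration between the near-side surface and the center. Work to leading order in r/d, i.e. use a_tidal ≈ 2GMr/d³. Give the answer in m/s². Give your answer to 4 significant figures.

Δg = 2GMr/d³
   = 2 × (6.674 × 10⁻¹¹) × (1.017 × 10²⁶) × (1.367 × 10⁶) / (1.539 × 10⁹)³
   = 5.091 × 10⁻⁶ m/s²

5.091 × 10⁻⁶ m/s²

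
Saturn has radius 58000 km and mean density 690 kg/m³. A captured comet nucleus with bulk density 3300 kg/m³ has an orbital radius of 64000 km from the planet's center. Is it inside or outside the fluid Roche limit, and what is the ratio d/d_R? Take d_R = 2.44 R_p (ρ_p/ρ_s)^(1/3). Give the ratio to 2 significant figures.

d_R = 2.44 × (58000 km) × (690/3300)^(1/3) = 84000 km
d/d_R = (64000) / (84000) = 0.76
Since d/d_R < 1, the body is inside the Roche limit.

inside; d/d_R ≈ 0.76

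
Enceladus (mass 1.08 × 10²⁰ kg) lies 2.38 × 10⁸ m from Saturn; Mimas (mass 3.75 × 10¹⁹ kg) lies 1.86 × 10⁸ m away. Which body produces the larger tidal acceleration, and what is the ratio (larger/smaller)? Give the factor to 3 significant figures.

Compare M/d³ for the two perturbers:
Enceladus: (1.08 × 10²⁰) / (2.38 × 10⁸)³ = 8.011 × 10⁻⁶
Mimas: (3.75 × 10¹⁹) / (1.86 × 10⁸)³ = 5.828 × 10⁻⁶
Ratio (larger/smaller) = 1.37

Enceladus, by a factor of ≈ 1.37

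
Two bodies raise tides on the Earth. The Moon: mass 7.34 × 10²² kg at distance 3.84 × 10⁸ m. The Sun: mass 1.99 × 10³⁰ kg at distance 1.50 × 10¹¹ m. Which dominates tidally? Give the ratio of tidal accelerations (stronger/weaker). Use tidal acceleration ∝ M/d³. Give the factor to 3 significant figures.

Tidal acceleration ∝ M/d³, so compare M/d³ for each.
The Moon: (7.34 × 10²²) / (3.84 × 10⁸)³ = 1.296 × 10⁻³
The Sun: (1.99 × 10³⁰) / (1.50 × 10¹¹)³ = 5.896 × 10⁻⁴
Ratio (larger/smaller) = 2.20

The Moon, by a factor of ≈ 2.20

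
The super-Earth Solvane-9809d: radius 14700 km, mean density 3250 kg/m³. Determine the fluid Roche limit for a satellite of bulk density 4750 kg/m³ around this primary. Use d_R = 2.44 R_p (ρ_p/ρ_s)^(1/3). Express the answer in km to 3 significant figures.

31600 km

d_R = 2.44 × 14700 km × (3250/4750)^(1/3)
    = 31600 km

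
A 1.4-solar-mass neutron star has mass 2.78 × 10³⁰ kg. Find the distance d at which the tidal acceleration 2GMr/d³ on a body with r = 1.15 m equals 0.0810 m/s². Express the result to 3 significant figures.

2GMr/d³ = a_tidal  ⇒  d = (2GMr / a_tidal)^(1/3)
d = (2 × 6.674×10⁻¹¹ × (2.78 × 10³⁰) × (1.15) / (0.0810))^(1/3)
  = 1.74 × 10⁷ m

1.74 × 10⁷ m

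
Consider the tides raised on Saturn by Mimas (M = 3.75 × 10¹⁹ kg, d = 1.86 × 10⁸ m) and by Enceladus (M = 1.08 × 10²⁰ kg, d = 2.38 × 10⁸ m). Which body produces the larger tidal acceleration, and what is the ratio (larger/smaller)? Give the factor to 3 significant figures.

Enceladus, by a factor of ≈ 1.37

Tidal acceleration ∝ M/d³, so compare M/d³ for each.
Mimas: (3.75 × 10¹⁹) / (1.86 × 10⁸)³ = 5.828 × 10⁻⁶
Enceladus: (1.08 × 10²⁰) / (2.38 × 10⁸)³ = 8.011 × 10⁻⁶
Ratio (larger/smaller) = 1.37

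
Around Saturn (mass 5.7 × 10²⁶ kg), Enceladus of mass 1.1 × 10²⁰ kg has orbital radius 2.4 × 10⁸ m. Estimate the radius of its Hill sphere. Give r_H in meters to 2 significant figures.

r_H ≈ a (m/3M)^(1/3)
    = (2.4 × 10⁸) × (1.1 × 10²⁰ / (3 × 5.7 × 10²⁶))^(1/3)
    = 9.6 × 10⁵ m

9.6 × 10⁵ m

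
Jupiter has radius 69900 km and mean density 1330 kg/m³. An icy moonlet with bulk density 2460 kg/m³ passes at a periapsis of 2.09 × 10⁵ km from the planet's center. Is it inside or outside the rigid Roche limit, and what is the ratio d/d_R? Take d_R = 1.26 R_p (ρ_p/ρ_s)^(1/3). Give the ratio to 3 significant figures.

outside; d/d_R ≈ 2.91

d_R = 1.26 × (69900 km) × (1330/2460)^(1/3) = 71750 km
d/d_R = (2.09 × 10⁵) / (71750) = 2.91
Since d/d_R > 1, the body is outside the Roche limit.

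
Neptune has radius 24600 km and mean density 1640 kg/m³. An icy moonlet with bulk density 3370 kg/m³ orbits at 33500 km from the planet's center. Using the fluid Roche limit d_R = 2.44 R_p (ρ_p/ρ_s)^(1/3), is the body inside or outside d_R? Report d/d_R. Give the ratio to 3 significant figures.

inside; d/d_R ≈ 0.710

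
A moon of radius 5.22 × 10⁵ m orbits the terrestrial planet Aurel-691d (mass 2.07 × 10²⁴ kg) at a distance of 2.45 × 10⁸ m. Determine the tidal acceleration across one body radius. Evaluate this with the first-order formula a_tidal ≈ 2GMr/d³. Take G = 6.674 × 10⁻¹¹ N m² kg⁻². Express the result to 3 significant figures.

9.81 × 10⁻⁶ m/s²

Δa = 2GMr/d³
   = 2 × (6.674 × 10⁻¹¹) × (2.07 × 10²⁴) × (5.22 × 10⁵) / (2.45 × 10⁸)³
   = 9.81 × 10⁻⁶ m/s²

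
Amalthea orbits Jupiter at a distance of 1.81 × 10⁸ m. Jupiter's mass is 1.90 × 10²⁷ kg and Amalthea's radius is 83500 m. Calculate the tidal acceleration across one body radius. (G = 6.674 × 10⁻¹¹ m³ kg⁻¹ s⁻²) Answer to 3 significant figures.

Δa = 2GMr/d³
   = 2 × (6.674 × 10⁻¹¹) × (1.90 × 10²⁷) × (83500) / (1.81 × 10⁸)³
   = 3.57 × 10⁻³ m/s²

3.57 × 10⁻³ m/s²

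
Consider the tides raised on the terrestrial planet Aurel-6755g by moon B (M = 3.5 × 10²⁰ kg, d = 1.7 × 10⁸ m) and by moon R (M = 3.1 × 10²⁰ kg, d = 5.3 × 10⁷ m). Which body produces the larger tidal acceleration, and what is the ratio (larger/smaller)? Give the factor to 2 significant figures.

Moon R, by a factor of ≈ 29

Tidal acceleration ∝ M/d³, so compare M/d³ for each.
Moon B: (3.5 × 10²⁰) / (1.7 × 10⁸)³ = 7.124 × 10⁻⁵
Moon R: (3.1 × 10²⁰) / (5.3 × 10⁷)³ = 2.082 × 10⁻³
Ratio (larger/smaller) = 29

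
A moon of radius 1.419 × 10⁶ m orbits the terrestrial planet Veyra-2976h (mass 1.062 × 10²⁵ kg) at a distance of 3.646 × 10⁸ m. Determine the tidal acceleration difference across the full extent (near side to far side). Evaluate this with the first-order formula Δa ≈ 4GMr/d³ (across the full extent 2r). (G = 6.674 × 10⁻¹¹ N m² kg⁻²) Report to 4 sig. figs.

8.300 × 10⁻⁵ m/s²

Differencing GM/(d−r)² and GM/(d+r)² to first order in r/d gives 4GMr/d³.
Δg = 4GMr/d³
   = 4 × (6.674 × 10⁻¹¹) × (1.062 × 10²⁵) × (1.419 × 10⁶) / (3.646 × 10⁸)³
   = 8.300 × 10⁻⁵ m/s²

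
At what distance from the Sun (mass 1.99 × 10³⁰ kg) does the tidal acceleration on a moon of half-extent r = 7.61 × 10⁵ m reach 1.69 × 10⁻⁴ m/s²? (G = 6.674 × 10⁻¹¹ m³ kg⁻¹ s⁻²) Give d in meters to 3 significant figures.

2GMr/d³ = a_tidal  ⇒  d = (2GMr / a_tidal)^(1/3)
d = (2 × 6.674×10⁻¹¹ × (1.99 × 10³⁰) × (7.61 × 10⁵) / (1.69 × 10⁻⁴))^(1/3)
  = 1.06 × 10¹⁰ m

1.06 × 10¹⁰ m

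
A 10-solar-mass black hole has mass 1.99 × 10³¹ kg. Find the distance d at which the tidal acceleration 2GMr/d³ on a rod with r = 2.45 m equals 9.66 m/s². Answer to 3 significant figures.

2GMr/d³ = a_tidal  ⇒  d = (2GMr / a_tidal)^(1/3)
d = (2 × 6.674×10⁻¹¹ × (1.99 × 10³¹) × (2.45) / (9.66))^(1/3)
  = 8.77 × 10⁶ m

8.77 × 10⁶ m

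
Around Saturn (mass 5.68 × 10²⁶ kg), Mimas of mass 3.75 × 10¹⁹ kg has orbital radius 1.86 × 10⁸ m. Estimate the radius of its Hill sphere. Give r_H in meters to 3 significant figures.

r_H ≈ a (m/3M)^(1/3)
    = (1.86 × 10⁸) × (3.75 × 10¹⁹ / (3 × 5.68 × 10²⁶))^(1/3)
    = 5.21 × 10⁵ m

5.21 × 10⁵ m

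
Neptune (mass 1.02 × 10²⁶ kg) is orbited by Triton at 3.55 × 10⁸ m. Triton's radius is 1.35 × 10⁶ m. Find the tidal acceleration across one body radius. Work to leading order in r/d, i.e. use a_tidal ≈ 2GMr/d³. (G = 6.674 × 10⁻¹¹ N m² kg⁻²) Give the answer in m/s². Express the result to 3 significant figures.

4.11 × 10⁻⁴ m/s²

Since r ≪ d, expand the inverse-square field across one radius to get the leading 2GMr/d³ term.
Δa = 2GMr/d³
   = 2 × (6.674 × 10⁻¹¹) × (1.02 × 10²⁶) × (1.35 × 10⁶) / (3.55 × 10⁸)³
   = 4.11 × 10⁻⁴ m/s²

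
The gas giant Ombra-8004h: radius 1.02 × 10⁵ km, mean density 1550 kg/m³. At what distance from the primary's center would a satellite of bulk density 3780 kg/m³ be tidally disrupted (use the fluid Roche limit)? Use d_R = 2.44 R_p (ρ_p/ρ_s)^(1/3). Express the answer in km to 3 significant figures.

1.85 × 10⁵ km

d_R = 2.44 × 1.02 × 10⁵ km × (1550/3780)^(1/3)
    = 1.85 × 10⁵ km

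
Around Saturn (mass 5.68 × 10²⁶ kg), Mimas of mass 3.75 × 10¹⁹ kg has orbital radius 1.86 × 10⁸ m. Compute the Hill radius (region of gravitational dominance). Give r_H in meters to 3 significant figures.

r_H ≈ a (m/3M)^(1/3)
    = (1.86 × 10⁸) × (3.75 × 10¹⁹ / (3 × 5.68 × 10²⁶))^(1/3)
    = 5.21 × 10⁵ m

5.21 × 10⁵ m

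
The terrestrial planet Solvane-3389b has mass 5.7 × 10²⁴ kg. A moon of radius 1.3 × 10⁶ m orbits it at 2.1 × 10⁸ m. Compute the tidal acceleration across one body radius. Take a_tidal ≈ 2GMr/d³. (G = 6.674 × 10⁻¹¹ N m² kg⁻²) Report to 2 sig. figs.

a_tidal = 2GMr/d³
        = 2 × (6.674 × 10⁻¹¹) × (5.7 × 10²⁴) × (1.3 × 10⁶) / (2.1 × 10⁸)³
        = 1.1 × 10⁻⁴ m/s²

1.1 × 10⁻⁴ m/s²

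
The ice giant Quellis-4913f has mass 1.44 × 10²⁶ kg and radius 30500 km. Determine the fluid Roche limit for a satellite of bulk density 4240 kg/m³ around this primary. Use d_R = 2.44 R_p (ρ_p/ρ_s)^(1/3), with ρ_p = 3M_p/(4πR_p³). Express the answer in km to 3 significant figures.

49000 km

ρ_p = 3M_p/(4πR_p³) = 3 × (1.44 × 10²⁶) / (4π × (3.05 × 10⁷ m)³) = 1210 kg/m³
d_R = 2.44 × 30500 km × (1210/4240)^(1/3)
    = 49000 km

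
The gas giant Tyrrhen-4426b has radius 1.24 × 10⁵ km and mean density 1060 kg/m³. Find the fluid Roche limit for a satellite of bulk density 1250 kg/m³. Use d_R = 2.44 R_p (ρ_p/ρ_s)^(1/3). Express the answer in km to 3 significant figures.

d_R = 2.44 × 1.24 × 10⁵ km × (1060/1250)^(1/3)
    = 2.86 × 10⁵ km

2.86 × 10⁵ km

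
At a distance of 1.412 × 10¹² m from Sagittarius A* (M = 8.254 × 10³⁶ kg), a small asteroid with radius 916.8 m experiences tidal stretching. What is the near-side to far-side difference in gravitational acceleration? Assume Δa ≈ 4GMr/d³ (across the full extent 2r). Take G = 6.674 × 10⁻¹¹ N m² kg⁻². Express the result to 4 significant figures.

7.176 × 10⁻⁷ m/s²

a_tidal = 4GMr/d³
        = 4 × (6.674 × 10⁻¹¹) × (8.254 × 10³⁶) × (916.8) / (1.412 × 10¹²)³
        = 7.176 × 10⁻⁷ m/s²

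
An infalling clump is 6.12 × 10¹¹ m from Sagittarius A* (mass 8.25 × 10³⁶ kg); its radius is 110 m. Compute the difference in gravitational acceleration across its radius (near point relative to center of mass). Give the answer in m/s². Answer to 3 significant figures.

5.28 × 10⁻⁷ m/s²

Δa = 2GMr/d³
   = 2 × (6.674 × 10⁻¹¹) × (8.25 × 10³⁶) × (110) / (6.12 × 10¹¹)³
   = 5.28 × 10⁻⁷ m/s²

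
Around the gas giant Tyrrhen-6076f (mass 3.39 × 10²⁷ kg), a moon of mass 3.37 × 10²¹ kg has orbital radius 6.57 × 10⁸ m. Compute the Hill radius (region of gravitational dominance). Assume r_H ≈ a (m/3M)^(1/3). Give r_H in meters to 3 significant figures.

r_H ≈ a (m/3M)^(1/3)
    = (6.57 × 10⁸) × (3.37 × 10²¹ / (3 × 3.39 × 10²⁷))^(1/3)
    = 4.55 × 10⁶ m

4.55 × 10⁶ m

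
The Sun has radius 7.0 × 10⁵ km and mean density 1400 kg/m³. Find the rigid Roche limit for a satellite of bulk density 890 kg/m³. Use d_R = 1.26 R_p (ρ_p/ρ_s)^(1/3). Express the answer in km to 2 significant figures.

1.0 × 10⁶ km

d_R = 1.26 × 7.0 × 10⁵ km × (1400/890)^(1/3)
    = 1.0 × 10⁶ km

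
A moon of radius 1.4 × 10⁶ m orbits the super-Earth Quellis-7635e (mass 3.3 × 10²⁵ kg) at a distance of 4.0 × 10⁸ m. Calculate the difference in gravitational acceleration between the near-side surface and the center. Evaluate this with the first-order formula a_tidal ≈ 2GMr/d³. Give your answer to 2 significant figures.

a_tidal = 2GMr/d³
        = 2 × (6.674 × 10⁻¹¹) × (3.3 × 10²⁵) × (1.4 × 10⁶) / (4.0 × 10⁸)³
        = 9.6 × 10⁻⁵ m/s²

9.6 × 10⁻⁵ m/s²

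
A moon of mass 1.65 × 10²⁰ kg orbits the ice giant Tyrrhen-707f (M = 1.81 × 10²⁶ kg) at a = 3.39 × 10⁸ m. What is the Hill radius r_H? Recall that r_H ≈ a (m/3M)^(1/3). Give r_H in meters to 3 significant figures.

r_H ≈ a (m/3M)^(1/3)
    = (3.39 × 10⁸) × (1.65 × 10²⁰ / (3 × 1.81 × 10²⁶))^(1/3)
    = 2.28 × 10⁶ m

2.28 × 10⁶ m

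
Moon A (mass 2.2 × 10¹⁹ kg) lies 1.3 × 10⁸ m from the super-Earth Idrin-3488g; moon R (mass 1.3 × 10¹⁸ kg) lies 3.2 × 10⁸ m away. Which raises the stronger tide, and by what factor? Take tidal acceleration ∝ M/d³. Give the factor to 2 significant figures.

Compare M/d³ for the two perturbers:
Moon A: (2.2 × 10¹⁹) / (1.3 × 10⁸)³ = 1.001 × 10⁻⁵
Moon R: (1.3 × 10¹⁸) / (3.2 × 10⁸)³ = 3.967 × 10⁻⁸
Ratio (larger/smaller) = 250

Moon A, by a factor of ≈ 250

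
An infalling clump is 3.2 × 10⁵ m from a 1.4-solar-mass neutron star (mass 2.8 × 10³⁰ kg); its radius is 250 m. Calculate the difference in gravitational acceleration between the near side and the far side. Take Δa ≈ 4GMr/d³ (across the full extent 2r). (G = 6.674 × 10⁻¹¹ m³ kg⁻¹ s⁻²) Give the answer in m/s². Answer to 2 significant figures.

5.7 × 10⁶ m/s²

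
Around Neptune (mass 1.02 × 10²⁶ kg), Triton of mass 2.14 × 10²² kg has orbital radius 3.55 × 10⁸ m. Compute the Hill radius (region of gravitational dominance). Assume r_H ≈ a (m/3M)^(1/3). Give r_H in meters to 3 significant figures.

1.46 × 10⁷ m

r_H ≈ a (m/3M)^(1/3)
    = (3.55 × 10⁸) × (2.14 × 10²² / (3 × 1.02 × 10²⁶))^(1/3)
    = 1.46 × 10⁷ m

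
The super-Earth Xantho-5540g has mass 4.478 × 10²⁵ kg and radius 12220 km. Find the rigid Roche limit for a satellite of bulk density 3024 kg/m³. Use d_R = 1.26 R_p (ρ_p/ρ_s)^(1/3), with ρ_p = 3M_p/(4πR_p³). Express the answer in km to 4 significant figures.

19190 km

ρ_p = 3M_p/(4πR_p³) = 3 × (4.478 × 10²⁵) / (4π × (1.222 × 10⁷ m)³) = 5858 kg/m³
d_R = 1.26 × 12220 km × (5858/3024)^(1/3)
    = 19190 km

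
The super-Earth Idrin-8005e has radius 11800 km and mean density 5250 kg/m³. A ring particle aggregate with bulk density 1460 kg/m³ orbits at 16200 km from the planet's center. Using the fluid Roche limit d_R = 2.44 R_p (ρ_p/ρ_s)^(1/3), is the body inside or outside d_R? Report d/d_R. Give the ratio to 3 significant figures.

inside; d/d_R ≈ 0.367

d_R = 2.44 × (11800 km) × (5250/1460)^(1/3) = 44110 km
d/d_R = (16200) / (44110) = 0.367
Since d/d_R < 1, the body is inside the Roche limit.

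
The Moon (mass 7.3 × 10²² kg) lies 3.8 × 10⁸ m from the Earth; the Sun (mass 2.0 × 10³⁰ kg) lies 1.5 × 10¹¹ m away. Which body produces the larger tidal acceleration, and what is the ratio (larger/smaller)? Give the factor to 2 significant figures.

The tide-raising term goes as M/d³ (the gradient of a 1/d² field).
The Moon: (7.3 × 10²²) / (3.8 × 10⁸)³ = 1.330 × 10⁻³
The Sun: (2.0 × 10³⁰) / (1.5 × 10¹¹)³ = 5.926 × 10⁻⁴
Ratio (larger/smaller) = 2.2

The Moon, by a factor of ≈ 2.2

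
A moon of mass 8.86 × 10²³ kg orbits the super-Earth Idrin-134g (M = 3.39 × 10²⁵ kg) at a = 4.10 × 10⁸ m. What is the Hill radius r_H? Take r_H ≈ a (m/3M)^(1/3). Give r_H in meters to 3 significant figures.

r_H ≈ a (m/3M)^(1/3)
    = (4.10 × 10⁸) × (8.86 × 10²³ / (3 × 3.39 × 10²⁵))^(1/3)
    = 8.44 × 10⁷ m

8.44 × 10⁷ m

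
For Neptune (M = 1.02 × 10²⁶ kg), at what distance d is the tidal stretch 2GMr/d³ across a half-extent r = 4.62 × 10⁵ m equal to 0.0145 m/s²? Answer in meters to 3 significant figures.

7.57 × 10⁷ m

2GMr/d³ = a_tidal  ⇒  d = (2GMr / a_tidal)^(1/3)
d = (2 × 6.674×10⁻¹¹ × (1.02 × 10²⁶) × (4.62 × 10⁵) / (0.0145))^(1/3)
  = 7.57 × 10⁷ m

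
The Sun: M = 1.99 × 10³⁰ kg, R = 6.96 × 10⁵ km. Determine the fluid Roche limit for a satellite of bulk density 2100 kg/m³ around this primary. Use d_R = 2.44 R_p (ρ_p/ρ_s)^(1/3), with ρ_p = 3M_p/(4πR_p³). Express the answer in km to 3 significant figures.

1.49 × 10⁶ km

ρ_p = 3M_p/(4πR_p³) = 3 × (1.99 × 10³⁰) / (4π × (6.96 × 10⁸ m)³) = 1410 kg/m³
d_R = 2.44 × 6.96 × 10⁵ km × (1410/2100)^(1/3)
    = 1.49 × 10⁶ km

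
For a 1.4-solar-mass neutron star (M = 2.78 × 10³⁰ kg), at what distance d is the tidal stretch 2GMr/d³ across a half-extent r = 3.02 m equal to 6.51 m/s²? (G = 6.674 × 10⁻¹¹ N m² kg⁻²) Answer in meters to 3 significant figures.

5.56 × 10⁶ m

2GMr/d³ = a_tidal  ⇒  d = (2GMr / a_tidal)^(1/3)
d = (2 × 6.674×10⁻¹¹ × (2.78 × 10³⁰) × (3.02) / (6.51))^(1/3)
  = 5.56 × 10⁶ m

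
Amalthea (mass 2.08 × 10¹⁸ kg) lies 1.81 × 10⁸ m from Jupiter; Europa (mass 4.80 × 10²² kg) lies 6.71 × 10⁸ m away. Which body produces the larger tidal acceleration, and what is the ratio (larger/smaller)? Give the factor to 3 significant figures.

Compare M/d³ for the two perturbers:
Amalthea: (2.08 × 10¹⁸) / (1.81 × 10⁸)³ = 3.508 × 10⁻⁷
Europa: (4.80 × 10²²) / (6.71 × 10⁸)³ = 1.589 × 10⁻⁴
Ratio (larger/smaller) = 453

Europa, by a factor of ≈ 453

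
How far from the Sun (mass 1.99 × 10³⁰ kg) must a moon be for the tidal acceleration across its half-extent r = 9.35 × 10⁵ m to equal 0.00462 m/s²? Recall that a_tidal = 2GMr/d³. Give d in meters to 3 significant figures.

3.77 × 10⁹ m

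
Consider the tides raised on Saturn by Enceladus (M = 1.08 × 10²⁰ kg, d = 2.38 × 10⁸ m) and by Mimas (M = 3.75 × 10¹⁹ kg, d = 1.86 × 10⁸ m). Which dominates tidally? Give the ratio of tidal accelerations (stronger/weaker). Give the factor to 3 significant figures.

Compare M/d³ for the two perturbers:
Enceladus: (1.08 × 10²⁰) / (2.38 × 10⁸)³ = 8.011 × 10⁻⁶
Mimas: (3.75 × 10¹⁹) / (1.86 × 10⁸)³ = 5.828 × 10⁻⁶
Ratio (larger/smaller) = 1.37

Enceladus, by a factor of ≈ 1.37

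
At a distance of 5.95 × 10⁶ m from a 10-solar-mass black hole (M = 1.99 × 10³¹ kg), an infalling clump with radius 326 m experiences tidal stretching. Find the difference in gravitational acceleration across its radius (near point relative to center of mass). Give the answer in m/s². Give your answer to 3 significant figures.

4.11 × 10³ m/s²

Differencing GM/(d−r)² and GM/d² to first order in r/d gives 2GMr/d³.
Δa = 2GMr/d³
   = 2 × (6.674 × 10⁻¹¹) × (1.99 × 10³¹) × (326) / (5.95 × 10⁶)³
   = 4.11 × 10³ m/s²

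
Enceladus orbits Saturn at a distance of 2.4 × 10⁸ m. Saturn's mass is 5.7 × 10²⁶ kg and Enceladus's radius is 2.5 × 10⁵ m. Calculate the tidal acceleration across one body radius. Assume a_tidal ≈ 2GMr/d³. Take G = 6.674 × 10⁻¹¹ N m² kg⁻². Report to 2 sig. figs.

Δg = 2GMr/d³
   = 2 × (6.674 × 10⁻¹¹) × (5.7 × 10²⁶) × (2.5 × 10⁵) / (2.4 × 10⁸)³
   = 1.4 × 10⁻³ m/s²

1.4 × 10⁻³ m/s²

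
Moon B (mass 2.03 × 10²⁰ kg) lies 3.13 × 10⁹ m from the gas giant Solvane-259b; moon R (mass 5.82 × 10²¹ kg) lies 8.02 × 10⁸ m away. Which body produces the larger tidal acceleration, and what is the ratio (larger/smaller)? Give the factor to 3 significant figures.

Tidal acceleration ∝ M/d³, so compare M/d³ for each.
Moon B: (2.03 × 10²⁰) / (3.13 × 10⁹)³ = 6.620 × 10⁻⁹
Moon R: (5.82 × 10²¹) / (8.02 × 10⁸)³ = 1.128 × 10⁻⁵
Ratio (larger/smaller) = 1700

Moon R, by a factor of ≈ 1700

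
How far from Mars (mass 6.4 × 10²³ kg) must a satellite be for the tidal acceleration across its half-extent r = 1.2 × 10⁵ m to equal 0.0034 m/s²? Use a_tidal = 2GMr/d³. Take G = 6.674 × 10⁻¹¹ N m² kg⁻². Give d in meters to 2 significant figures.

2GMr/d³ = a_tidal  ⇒  d = (2GMr / a_tidal)^(1/3)
d = (2 × 6.674×10⁻¹¹ × (6.4 × 10²³) × (1.2 × 10⁵) / (0.0034))^(1/3)
  = 1.4 × 10⁷ m

1.4 × 10⁷ m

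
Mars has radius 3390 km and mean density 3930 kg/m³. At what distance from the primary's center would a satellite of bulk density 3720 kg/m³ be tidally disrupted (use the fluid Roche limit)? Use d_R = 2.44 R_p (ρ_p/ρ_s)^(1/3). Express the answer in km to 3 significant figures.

d_R = 2.44 × 3390 km × (3930/3720)^(1/3)
    = 8420 km

8420 km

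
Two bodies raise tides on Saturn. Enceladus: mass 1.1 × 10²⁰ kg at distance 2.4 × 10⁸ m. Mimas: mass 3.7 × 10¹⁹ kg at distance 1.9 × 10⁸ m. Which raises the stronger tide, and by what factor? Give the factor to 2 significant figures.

Enceladus, by a factor of ≈ 1.5

Compare M/d³ for the two perturbers:
Enceladus: (1.1 × 10²⁰) / (2.4 × 10⁸)³ = 7.957 × 10⁻⁶
Mimas: (3.7 × 10¹⁹) / (1.9 × 10⁸)³ = 5.394 × 10⁻⁶
Ratio (larger/smaller) = 1.5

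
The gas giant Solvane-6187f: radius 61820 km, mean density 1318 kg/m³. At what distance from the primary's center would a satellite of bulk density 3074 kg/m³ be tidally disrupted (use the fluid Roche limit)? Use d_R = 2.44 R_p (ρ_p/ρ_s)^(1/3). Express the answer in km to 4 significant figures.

1.137 × 10⁵ km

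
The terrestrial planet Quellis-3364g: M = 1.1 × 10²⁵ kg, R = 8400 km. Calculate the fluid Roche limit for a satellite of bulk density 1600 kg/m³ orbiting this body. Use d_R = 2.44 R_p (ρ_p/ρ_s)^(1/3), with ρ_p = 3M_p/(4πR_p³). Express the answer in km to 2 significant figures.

29000 km

ρ_p = 3M_p/(4πR_p³) = 3 × (1.1 × 10²⁵) / (4π × (8.4 × 10⁶ m)³) = 4400 kg/m³
d_R = 2.44 × 8400 km × (4400/1600)^(1/3)
    = 29000 km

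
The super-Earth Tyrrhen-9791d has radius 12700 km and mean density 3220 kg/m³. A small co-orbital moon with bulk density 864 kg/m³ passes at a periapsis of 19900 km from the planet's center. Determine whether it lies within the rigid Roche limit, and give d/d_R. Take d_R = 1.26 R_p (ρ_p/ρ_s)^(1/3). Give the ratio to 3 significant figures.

inside; d/d_R ≈ 0.802

d_R = 1.26 × (12700 km) × (3220/864)^(1/3) = 24810 km
d/d_R = (19900) / (24810) = 0.802
Since d/d_R < 1, the body is inside the Roche limit.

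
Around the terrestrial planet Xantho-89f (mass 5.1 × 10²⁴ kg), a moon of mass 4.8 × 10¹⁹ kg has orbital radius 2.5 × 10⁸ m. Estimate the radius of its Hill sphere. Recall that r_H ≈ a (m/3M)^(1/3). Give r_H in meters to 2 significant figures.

r_H ≈ a (m/3M)^(1/3)
    = (2.5 × 10⁸) × (4.8 × 10¹⁹ / (3 × 5.1 × 10²⁴))^(1/3)
    = 3.7 × 10⁶ m

3.7 × 10⁶ m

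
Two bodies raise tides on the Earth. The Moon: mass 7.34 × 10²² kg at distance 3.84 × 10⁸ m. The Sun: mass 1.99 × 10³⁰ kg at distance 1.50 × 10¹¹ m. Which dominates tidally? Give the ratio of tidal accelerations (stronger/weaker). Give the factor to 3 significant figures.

The tide-raising term goes as M/d³ (the gradient of a 1/d² field).
The Moon: (7.34 × 10²²) / (3.84 × 10⁸)³ = 1.296 × 10⁻³
The Sun: (1.99 × 10³⁰) / (1.50 × 10¹¹)³ = 5.896 × 10⁻⁴
Ratio (larger/smaller) = 2.20

The Moon, by a factor of ≈ 2.20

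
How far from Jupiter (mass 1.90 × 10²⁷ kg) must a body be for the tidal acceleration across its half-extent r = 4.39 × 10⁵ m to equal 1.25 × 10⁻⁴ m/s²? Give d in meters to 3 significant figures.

9.62 × 10⁸ m

2GMr/d³ = a_tidal  ⇒  d = (2GMr / a_tidal)^(1/3)
d = (2 × 6.674×10⁻¹¹ × (1.90 × 10²⁷) × (4.39 × 10⁵) / (1.25 × 10⁻⁴))^(1/3)
  = 9.62 × 10⁸ m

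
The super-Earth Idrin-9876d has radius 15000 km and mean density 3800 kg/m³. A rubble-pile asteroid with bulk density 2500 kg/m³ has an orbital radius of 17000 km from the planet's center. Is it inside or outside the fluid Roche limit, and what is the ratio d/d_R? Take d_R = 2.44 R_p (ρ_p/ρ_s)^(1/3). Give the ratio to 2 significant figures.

inside; d/d_R ≈ 0.40

d_R = 2.44 × (15000 km) × (3800/2500)^(1/3) = 42080 km
d/d_R = (17000) / (42080) = 0.40
Since d/d_R < 1, the body is inside the Roche limit.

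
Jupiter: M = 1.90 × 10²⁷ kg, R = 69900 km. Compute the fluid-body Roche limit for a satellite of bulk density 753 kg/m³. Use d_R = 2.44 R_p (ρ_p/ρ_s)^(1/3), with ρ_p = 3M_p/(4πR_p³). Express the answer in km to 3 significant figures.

2.06 × 10⁵ km

ρ_p = 3M_p/(4πR_p³) = 3 × (1.90 × 10²⁷) / (4π × (6.99 × 10⁷ m)³) = 1330 kg/m³
d_R = 2.44 × 69900 km × (1330/753)^(1/3)
    = 2.06 × 10⁵ km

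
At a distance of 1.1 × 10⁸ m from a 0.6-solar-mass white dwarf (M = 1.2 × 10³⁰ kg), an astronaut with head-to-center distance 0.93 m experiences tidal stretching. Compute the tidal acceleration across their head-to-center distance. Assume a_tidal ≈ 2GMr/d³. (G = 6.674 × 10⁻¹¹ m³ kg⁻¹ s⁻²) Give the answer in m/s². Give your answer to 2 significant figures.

1.1 × 10⁻⁴ m/s²

Δa = 2GMr/d³
   = 2 × (6.674 × 10⁻¹¹) × (1.2 × 10³⁰) × (0.93) / (1.1 × 10⁸)³
   = 1.1 × 10⁻⁴ m/s²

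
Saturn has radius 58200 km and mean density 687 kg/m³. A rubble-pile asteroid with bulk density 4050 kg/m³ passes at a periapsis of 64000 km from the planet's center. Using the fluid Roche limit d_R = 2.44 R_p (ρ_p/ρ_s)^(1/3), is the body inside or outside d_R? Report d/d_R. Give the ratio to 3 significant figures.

inside; d/d_R ≈ 0.814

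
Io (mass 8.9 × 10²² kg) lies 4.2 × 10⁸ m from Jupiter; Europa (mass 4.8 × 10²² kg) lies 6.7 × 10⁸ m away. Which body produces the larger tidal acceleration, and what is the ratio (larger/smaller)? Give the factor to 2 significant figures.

Tidal acceleration ∝ M/d³, so compare M/d³ for each.
Io: (8.9 × 10²²) / (4.2 × 10⁸)³ = 1.201 × 10⁻³
Europa: (4.8 × 10²²) / (6.7 × 10⁸)³ = 1.596 × 10⁻⁴
Ratio (larger/smaller) = 7.5

Io, by a factor of ≈ 7.5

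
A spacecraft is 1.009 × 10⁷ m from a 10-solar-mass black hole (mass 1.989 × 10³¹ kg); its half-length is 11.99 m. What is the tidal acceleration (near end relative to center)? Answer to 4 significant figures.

3.099 × 10¹ m/s²

The tidal stretch is the gradient of GM/d² times the body's extent r, hence the 1/d³ dependence.
Δa = 2GMr/d³
   = 2 × (6.674 × 10⁻¹¹) × (1.989 × 10³¹) × (11.99) / (1.009 × 10⁷)³
   = 3.099 × 10¹ m/s²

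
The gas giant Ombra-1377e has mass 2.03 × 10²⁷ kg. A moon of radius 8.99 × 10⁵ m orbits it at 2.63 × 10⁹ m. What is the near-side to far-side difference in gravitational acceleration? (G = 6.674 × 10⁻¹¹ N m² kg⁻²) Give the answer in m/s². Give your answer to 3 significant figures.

2.68 × 10⁻⁵ m/s²

Δg = 4GMr/d³
   = 4 × (6.674 × 10⁻¹¹) × (2.03 × 10²⁷) × (8.99 × 10⁵) / (2.63 × 10⁹)³
   = 2.68 × 10⁻⁵ m/s²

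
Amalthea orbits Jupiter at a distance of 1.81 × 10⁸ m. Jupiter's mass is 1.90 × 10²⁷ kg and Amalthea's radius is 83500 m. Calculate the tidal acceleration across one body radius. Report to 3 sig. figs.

The tidal stretch is the gradient of GM/d² times the body's extent r, hence the 1/d³ dependence.
Δa = 2GMr/d³
   = 2 × (6.674 × 10⁻¹¹) × (1.90 × 10²⁷) × (83500) / (1.81 × 10⁸)³
   = 3.57 × 10⁻³ m/s²

3.57 × 10⁻³ m/s²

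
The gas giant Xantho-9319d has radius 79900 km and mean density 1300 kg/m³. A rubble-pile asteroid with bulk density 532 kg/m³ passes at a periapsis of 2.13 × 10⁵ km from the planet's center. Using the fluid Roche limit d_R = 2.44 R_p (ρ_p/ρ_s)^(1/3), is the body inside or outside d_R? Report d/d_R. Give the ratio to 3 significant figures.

inside; d/d_R ≈ 0.811

d_R = 2.44 × (79900 km) × (1300/532)^(1/3) = 2.626 × 10⁵ km
d/d_R = (2.13 × 10⁵) / (2.626 × 10⁵) = 0.811
Since d/d_R < 1, the body is inside the Roche limit.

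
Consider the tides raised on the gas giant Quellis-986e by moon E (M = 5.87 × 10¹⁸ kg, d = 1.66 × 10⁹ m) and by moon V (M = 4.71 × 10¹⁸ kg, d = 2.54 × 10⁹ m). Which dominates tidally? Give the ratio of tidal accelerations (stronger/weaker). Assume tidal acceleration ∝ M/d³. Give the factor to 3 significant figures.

Compare M/d³ for the two perturbers:
Moon E: (5.87 × 10¹⁸) / (1.66 × 10⁹)³ = 1.283 × 10⁻⁹
Moon V: (4.71 × 10¹⁸) / (2.54 × 10⁹)³ = 2.874 × 10⁻¹⁰
Ratio (larger/smaller) = 4.46

Moon E, by a factor of ≈ 4.46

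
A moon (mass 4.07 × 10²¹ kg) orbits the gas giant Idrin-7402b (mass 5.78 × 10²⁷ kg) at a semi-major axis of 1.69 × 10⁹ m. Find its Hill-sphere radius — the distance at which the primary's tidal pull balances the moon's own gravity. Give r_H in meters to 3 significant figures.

1.04 × 10⁷ m

r_H ≈ a (m/3M)^(1/3)
    = (1.69 × 10⁹) × (4.07 × 10²¹ / (3 × 5.78 × 10²⁷))^(1/3)
    = 1.04 × 10⁷ m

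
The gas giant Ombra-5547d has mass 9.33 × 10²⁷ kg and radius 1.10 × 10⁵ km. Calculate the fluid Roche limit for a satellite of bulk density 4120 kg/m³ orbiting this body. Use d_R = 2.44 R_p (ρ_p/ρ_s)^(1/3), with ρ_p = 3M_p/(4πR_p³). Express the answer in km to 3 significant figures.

1.99 × 10⁵ km

ρ_p = 3M_p/(4πR_p³) = 3 × (9.33 × 10²⁷) / (4π × (1.10 × 10⁸ m)³) = 1670 kg/m³
d_R = 2.44 × 1.10 × 10⁵ km × (1670/4120)^(1/3)
    = 1.99 × 10⁵ km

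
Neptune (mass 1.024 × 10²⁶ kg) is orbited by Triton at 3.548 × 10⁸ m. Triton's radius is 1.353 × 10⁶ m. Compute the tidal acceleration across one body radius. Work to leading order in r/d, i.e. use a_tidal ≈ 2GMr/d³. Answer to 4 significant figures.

4.141 × 10⁻⁴ m/s²

Δa = 2GMr/d³
   = 2 × (6.674 × 10⁻¹¹) × (1.024 × 10²⁶) × (1.353 × 10⁶) / (3.548 × 10⁸)³
   = 4.141 × 10⁻⁴ m/s²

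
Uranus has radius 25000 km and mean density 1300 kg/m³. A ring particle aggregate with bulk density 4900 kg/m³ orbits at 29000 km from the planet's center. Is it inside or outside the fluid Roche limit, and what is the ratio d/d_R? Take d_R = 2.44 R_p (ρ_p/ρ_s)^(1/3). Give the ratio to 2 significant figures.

inside; d/d_R ≈ 0.74

d_R = 2.44 × (25000 km) × (1300/4900)^(1/3) = 39200 km
d/d_R = (29000) / (39200) = 0.74
Since d/d_R < 1, the body is inside the Roche limit.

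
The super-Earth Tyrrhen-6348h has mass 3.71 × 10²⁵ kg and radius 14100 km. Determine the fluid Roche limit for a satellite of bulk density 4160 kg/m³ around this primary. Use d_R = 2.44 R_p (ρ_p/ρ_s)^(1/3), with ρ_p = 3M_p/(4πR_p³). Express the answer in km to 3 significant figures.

ρ_p = 3M_p/(4πR_p³) = 3 × (3.71 × 10²⁵) / (4π × (1.41 × 10⁷ m)³) = 3160 kg/m³
d_R = 2.44 × 14100 km × (3160/4160)^(1/3)
    = 31400 km

31400 km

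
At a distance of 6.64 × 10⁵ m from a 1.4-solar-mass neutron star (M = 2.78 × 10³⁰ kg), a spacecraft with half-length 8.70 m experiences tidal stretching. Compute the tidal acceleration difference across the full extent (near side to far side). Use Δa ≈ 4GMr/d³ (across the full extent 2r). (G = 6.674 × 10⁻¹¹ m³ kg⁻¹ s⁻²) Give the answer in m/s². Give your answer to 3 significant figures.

Near-to-far spans 2r, so the tidal difference is twice the near-to-center value: 4GMr/d³.
Δa = 4GMr/d³
   = 4 × (6.674 × 10⁻¹¹) × (2.78 × 10³⁰) × (8.70) / (6.64 × 10⁵)³
   = 2.21 × 10⁴ m/s²

2.21 × 10⁴ m/s²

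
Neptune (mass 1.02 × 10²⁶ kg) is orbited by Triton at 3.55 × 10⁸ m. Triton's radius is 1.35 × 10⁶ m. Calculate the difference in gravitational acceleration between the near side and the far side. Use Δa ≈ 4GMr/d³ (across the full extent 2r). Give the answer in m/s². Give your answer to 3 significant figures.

Differencing GM/(d−r)² and GM/(d+r)² to first order in r/d gives 4GMr/d³.
Δg = 4GMr/d³
   = 4 × (6.674 × 10⁻¹¹) × (1.02 × 10²⁶) × (1.35 × 10⁶) / (3.55 × 10⁸)³
   = 8.22 × 10⁻⁴ m/s²

8.22 × 10⁻⁴ m/s²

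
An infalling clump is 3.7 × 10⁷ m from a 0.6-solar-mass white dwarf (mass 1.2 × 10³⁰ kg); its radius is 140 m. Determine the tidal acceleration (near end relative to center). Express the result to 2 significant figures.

4.4 × 10⁻¹ m/s²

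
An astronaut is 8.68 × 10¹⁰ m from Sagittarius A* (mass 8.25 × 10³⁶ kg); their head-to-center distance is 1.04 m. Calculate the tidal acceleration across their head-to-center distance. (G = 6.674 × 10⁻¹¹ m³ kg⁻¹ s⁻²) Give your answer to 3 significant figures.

1.75 × 10⁻⁶ m/s²

a_tidal = 2GMr/d³
        = 2 × (6.674 × 10⁻¹¹) × (8.25 × 10³⁶) × (1.04) / (8.68 × 10¹⁰)³
        = 1.75 × 10⁻⁶ m/s²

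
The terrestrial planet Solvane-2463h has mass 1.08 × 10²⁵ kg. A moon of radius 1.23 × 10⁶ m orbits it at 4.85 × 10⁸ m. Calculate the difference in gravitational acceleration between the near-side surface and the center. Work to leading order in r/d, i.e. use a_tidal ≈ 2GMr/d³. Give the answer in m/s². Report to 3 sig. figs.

1.55 × 10⁻⁵ m/s²

Δa = 2GMr/d³
   = 2 × (6.674 × 10⁻¹¹) × (1.08 × 10²⁵) × (1.23 × 10⁶) / (4.85 × 10⁸)³
   = 1.55 × 10⁻⁵ m/s²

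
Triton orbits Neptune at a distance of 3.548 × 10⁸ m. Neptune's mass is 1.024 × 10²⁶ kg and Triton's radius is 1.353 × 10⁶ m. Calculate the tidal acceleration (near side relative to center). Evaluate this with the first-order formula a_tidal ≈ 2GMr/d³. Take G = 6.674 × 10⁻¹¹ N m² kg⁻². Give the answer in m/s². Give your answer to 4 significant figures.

4.141 × 10⁻⁴ m/s²

Δg = 2GMr/d³
   = 2 × (6.674 × 10⁻¹¹) × (1.024 × 10²⁶) × (1.353 × 10⁶) / (3.548 × 10⁸)³
   = 4.141 × 10⁻⁴ m/s²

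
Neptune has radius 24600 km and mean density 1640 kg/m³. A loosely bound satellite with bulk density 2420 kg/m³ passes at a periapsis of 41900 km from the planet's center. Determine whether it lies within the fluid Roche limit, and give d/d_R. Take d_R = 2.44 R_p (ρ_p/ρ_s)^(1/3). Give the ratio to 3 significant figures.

inside; d/d_R ≈ 0.795

d_R = 2.44 × (24600 km) × (1640/2420)^(1/3) = 52720 km
d/d_R = (41900) / (52720) = 0.795
Since d/d_R < 1, the body is inside the Roche limit.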